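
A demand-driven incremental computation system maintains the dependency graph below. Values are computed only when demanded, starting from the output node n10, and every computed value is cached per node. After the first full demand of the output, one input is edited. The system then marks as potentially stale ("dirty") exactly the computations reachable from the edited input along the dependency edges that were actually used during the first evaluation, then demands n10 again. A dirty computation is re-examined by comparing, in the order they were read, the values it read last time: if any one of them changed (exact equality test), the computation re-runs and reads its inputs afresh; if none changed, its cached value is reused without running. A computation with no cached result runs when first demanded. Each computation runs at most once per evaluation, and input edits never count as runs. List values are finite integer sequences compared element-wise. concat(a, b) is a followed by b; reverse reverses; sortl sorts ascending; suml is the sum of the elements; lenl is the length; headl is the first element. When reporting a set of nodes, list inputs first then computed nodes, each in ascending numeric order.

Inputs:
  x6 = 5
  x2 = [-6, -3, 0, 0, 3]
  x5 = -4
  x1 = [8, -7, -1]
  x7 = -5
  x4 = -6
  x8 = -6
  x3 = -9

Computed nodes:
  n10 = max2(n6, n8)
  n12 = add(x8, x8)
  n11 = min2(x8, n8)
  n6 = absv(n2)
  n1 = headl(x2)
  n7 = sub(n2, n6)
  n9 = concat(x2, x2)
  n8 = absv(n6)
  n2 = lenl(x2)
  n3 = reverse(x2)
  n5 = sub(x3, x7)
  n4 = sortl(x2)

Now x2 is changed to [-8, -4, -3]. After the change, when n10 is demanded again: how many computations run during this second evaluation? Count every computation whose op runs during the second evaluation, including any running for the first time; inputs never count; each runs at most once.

First evaluation (everything demanded from the output):
  n2 = lenl([-6, -3, 0, 0, 3]) = 5
  n6 = absv(5) = 5
  n8 = absv(5) = 5
  n10 = max2(5, 5) = 5

Propagation after the edit:
  n2: runs — x2 [-6, -3, 0, 0, 3]->[-8, -4, -3]; result 3.
  n6: runs — n2 5->3; result 3.
  n8: runs — n6 5->3; result 3.
  n10: runs — n6 5->3; n8 5->3; result 3.

Computations that run: n2, n6, n8, n10 — 4 in total.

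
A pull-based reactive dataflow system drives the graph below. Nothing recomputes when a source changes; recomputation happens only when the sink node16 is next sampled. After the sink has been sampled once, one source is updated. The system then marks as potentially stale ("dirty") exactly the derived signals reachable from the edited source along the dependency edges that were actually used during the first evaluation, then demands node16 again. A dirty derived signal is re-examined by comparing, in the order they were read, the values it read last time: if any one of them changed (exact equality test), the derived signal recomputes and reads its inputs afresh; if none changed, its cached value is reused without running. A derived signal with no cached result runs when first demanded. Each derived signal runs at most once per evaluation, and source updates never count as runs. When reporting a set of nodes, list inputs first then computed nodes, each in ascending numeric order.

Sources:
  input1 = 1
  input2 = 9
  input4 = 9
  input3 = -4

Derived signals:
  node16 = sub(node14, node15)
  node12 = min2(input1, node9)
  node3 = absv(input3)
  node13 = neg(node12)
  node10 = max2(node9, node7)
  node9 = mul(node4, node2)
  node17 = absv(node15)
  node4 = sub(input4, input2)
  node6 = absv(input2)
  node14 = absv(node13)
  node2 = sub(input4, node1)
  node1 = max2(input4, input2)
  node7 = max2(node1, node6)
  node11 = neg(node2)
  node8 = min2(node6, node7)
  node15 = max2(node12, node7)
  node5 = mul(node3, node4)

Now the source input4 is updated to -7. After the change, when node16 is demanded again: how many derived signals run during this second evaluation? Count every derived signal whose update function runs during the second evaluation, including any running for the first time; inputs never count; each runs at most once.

Derived signals that run: node1, node2, node4, node9, node12, node13, node14, node15, node16 — 9 in total.
Key observation: the cutoff stops propagation at node7 — its inputs' values are unchanged, so it reuses its cache.

First evaluation (everything demanded from the output):
  node1 = max2(9, 9) = 9
  node2 = sub(9, 9) = 0
  node4 = sub(9, 9) = 0
  node6 = absv(9) = 9
  node7 = max2(9, 9) = 9
  node9 = mul(0, 0) = 0
  node12 = min2(1, 0) = 0
  node13 = neg(0) = 0
  node14 = absv(0) = 0
  node15 = max2(0, 9) = 9
  node16 = sub(0, 9) = -9

Propagation after the edit:
  node1: runs — input4 9->-7; result 9 (same value as before).
  node2: runs — input4 9->-7; result -16.
  node4: runs — input4 9->-7; result -16.
  node7: checked — values it read are unchanged (node1 unchanged, node6 unchanged); reused cached 9 without running.
  node9: runs — node4 0->-16; node2 0->-16; result 256.
  node12: runs — node9 0->256; result 1.
  node13: runs — node12 0->1; result -1.
  node14: runs — node13 0->-1; result 1.
  node15: runs — node12 0->1; result 9 (same value as before).
  node16: runs — node14 0->1; result -8.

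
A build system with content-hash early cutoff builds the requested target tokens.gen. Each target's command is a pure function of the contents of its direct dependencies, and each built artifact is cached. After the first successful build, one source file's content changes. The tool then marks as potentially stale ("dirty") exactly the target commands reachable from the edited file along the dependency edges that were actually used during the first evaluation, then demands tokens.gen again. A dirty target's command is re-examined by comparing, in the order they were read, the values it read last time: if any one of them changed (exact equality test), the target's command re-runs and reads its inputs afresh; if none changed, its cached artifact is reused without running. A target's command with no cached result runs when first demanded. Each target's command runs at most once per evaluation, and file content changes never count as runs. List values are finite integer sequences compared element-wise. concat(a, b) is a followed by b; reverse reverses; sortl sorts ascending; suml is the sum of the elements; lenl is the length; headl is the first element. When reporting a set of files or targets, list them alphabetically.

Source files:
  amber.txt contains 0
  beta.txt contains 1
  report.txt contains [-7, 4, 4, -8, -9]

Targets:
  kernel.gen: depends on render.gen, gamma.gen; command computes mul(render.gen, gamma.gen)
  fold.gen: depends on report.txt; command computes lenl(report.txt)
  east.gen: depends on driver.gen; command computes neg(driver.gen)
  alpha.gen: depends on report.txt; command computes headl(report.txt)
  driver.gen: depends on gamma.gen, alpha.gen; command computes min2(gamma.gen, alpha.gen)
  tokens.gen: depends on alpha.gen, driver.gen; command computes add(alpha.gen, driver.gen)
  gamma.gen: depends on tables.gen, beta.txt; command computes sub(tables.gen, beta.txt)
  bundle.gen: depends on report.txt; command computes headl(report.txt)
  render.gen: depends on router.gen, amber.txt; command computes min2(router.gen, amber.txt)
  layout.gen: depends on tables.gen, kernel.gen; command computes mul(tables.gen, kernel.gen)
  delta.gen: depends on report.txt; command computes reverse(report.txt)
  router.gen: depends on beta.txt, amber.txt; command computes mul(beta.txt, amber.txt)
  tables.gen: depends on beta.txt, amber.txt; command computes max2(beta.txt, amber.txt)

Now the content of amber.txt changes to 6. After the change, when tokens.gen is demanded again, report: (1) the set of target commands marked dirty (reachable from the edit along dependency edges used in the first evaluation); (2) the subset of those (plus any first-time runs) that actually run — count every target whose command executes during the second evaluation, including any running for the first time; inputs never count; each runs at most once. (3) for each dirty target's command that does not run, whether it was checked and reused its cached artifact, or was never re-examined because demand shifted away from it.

Marked dirty: driver.gen, gamma.gen, tables.gen, tokens.gen.
Target commands that run: driver.gen, gamma.gen, tables.gen — 3 in total.
Checked but reused from cache: tokens.gen.
Key observation: the change is absorbed at driver.gen — it re-runs but produces the same value, and the output's value is unchanged.

First evaluation (everything demanded from the output):
  alpha.gen = headl([-7, 4, 4, -8, -9]) = -7
  tables.gen = max2(1, 0) = 1
  gamma.gen = sub(1, 1) = 0
  driver.gen = min2(0, -7) = -7
  tokens.gen = add(-7, -7) = -14

Propagation after the edit:
  tables.gen: runs — amber.txt 0->6; result 6.
  gamma.gen: runs — tables.gen 1->6; result 5.
  driver.gen: runs — gamma.gen 0->5; result -7 (same value as before).
  tokens.gen: checked — values it read are unchanged (alpha.gen unchanged, driver.gen unchanged); reused cached -14 without running.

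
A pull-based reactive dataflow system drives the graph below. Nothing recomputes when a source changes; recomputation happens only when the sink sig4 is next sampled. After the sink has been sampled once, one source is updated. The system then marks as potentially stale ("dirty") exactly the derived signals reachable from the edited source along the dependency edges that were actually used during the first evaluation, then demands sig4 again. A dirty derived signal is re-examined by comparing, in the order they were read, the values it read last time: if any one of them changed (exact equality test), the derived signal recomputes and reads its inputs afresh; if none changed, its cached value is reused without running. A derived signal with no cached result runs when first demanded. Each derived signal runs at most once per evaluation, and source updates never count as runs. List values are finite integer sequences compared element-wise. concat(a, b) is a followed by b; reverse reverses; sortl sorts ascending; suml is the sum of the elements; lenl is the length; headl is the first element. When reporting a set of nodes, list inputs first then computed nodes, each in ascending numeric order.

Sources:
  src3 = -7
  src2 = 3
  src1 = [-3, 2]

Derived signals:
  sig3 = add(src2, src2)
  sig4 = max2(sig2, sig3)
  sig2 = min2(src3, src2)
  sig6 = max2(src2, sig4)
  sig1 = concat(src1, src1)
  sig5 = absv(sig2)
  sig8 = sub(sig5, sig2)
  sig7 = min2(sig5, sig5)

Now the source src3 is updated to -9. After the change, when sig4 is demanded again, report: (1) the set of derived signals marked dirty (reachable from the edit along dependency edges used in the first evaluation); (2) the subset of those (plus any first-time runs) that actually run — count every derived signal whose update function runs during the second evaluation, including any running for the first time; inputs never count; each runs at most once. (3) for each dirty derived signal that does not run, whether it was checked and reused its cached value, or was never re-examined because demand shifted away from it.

Marked dirty: sig2, sig4.
Derived signals that run: sig2, sig4 — 2 in total.
Every dirty derived signal ran.

First evaluation (everything demanded from the output):
  sig2 = min2(-7, 3) = -7
  sig3 = add(3, 3) = 6
  sig4 = max2(-7, 6) = 6

Propagation after the edit:
  sig2: runs — src3 -7->-9; result -9.
  sig4: runs — sig2 -7->-9; result 6 (same value as before).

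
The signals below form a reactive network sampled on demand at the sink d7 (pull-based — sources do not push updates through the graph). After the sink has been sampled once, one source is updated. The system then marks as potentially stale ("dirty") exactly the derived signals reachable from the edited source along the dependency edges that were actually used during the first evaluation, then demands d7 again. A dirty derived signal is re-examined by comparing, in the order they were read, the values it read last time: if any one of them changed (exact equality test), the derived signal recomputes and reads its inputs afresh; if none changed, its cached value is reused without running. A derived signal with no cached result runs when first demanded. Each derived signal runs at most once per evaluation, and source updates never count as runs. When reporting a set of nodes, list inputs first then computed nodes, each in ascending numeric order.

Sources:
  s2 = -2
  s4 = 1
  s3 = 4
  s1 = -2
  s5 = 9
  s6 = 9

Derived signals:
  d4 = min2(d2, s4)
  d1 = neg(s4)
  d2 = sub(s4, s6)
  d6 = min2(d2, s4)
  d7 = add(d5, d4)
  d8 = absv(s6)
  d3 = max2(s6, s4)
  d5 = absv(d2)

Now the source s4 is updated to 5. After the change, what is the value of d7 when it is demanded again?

Initial pass — values computed on the first demand:
  d2 = sub(1, 9) = -8
  d4 = min2(-8, 1) = -8
  d5 = absv(-8) = 8
  d7 = add(8, -8) = 0

Second demand — change propagation:
  d2: re-runs because s4 1->5; new result -4.
  d4: re-runs because d2 -8->-4; s4 1->5; new result -4.
  d5: re-runs because d2 -8->-4; new result 4.
  d7: re-runs because d5 8->4; d4 -8->-4; new result 0 (unchanged).

d7 now evaluates to 0.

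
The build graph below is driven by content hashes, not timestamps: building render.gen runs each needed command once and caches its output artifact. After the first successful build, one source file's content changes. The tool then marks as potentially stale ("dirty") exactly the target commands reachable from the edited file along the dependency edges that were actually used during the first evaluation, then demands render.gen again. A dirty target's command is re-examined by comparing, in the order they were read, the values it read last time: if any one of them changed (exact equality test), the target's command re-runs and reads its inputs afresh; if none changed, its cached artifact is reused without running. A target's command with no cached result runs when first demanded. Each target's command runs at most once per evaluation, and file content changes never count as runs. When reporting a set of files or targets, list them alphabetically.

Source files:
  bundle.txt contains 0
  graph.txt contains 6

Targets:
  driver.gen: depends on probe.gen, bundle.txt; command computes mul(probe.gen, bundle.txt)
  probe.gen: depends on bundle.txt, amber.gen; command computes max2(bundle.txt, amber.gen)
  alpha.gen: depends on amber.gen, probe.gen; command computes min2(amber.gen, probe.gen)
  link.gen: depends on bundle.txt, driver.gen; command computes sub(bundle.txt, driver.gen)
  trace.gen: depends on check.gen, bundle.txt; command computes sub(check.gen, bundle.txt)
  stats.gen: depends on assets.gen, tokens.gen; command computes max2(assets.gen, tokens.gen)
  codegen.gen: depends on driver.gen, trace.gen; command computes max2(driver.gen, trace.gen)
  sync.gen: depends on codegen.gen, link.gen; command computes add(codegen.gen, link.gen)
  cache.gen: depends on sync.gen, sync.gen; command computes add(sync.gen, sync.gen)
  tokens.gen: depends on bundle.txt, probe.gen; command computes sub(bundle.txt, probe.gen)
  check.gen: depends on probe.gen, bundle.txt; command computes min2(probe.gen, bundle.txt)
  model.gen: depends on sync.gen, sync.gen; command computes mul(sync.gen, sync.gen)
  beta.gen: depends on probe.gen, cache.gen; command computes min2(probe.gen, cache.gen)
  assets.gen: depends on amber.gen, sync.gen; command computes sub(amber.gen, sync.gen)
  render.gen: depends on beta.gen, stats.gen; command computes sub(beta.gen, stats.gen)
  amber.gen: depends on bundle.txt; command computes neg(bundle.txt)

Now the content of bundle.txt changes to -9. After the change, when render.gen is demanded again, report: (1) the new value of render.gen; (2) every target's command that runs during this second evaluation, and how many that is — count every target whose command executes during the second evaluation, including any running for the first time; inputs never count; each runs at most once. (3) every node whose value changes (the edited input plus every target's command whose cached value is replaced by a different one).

render.gen now evaluates to 27.
Run set: amber.gen, assets.gen, beta.gen, cache.gen, check.gen, codegen.gen, driver.gen, link.gen, probe.gen, render.gen, stats.gen, sync.gen, tokens.gen, trace.gen (14 run).
Changed values: amber.gen, assets.gen, beta.gen, bundle.txt, cache.gen, check.gen, driver.gen, link.gen, probe.gen, render.gen, stats.gen, sync.gen, tokens.gen.

Initial pass — values computed on the first demand:
  amber.gen = neg(0) = 0
  probe.gen = max2(0, 0) = 0
  check.gen = min2(0, 0) = 0
  driver.gen = mul(0, 0) = 0
  link.gen = sub(0, 0) = 0
  tokens.gen = sub(0, 0) = 0
  trace.gen = sub(0, 0) = 0
  codegen.gen = max2(0, 0) = 0
  sync.gen = add(0, 0) = 0
  assets.gen = sub(0, 0) = 0
  cache.gen = add(0, 0) = 0
  beta.gen = min2(0, 0) = 0
  stats.gen = max2(0, 0) = 0
  render.gen = sub(0, 0) = 0

Second demand — change propagation:
  amber.gen: re-runs because bundle.txt 0->-9; new result 9.
  probe.gen: re-runs because bundle.txt 0->-9; amber.gen 0->9; new result 9.
  check.gen: re-runs because probe.gen 0->9; bundle.txt 0->-9; new result -9.
  driver.gen: re-runs because probe.gen 0->9; bundle.txt 0->-9; new result -81.
  link.gen: re-runs because bundle.txt 0->-9; driver.gen 0->-81; new result 72.
  tokens.gen: re-runs because bundle.txt 0->-9; probe.gen 0->9; new result -18.
  trace.gen: re-runs because check.gen 0->-9; bundle.txt 0->-9; new result 0 (unchanged).
  codegen.gen: re-runs because driver.gen 0->-81; new result 0 (unchanged).
  sync.gen: re-runs because link.gen 0->72; new result 72.
  assets.gen: re-runs because amber.gen 0->9; sync.gen 0->72; new result -63.
  cache.gen: re-runs because sync.gen 0->72; sync.gen 0->72; new result 144.
  beta.gen: re-runs because probe.gen 0->9; cache.gen 0->144; new result 9.
  stats.gen: re-runs because assets.gen 0->-63; tokens.gen 0->-18; new result -18.
  render.gen: re-runs because beta.gen 0->9; stats.gen 0->-18; new result 27.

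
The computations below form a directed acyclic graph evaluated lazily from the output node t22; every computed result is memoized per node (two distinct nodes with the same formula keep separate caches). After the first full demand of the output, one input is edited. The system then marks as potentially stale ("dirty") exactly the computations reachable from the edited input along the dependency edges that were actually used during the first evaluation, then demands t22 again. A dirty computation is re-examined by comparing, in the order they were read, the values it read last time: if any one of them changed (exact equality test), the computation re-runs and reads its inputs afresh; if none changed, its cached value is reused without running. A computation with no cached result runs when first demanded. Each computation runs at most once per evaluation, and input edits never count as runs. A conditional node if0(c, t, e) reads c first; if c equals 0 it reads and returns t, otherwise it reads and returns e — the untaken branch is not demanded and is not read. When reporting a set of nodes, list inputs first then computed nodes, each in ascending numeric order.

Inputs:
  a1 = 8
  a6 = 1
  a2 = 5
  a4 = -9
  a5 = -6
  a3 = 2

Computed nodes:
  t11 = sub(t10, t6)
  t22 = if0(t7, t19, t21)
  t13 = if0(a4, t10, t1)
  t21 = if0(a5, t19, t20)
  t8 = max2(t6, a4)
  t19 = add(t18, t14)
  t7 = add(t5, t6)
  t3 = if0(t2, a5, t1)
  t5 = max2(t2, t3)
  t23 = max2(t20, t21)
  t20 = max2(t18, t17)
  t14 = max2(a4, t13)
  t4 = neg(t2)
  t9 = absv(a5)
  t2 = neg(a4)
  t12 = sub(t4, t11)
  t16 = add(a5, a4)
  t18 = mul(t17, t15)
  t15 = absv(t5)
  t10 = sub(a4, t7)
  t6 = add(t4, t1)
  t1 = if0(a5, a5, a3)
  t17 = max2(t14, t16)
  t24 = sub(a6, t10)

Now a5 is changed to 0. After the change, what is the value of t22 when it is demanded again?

Demanding t22 again yields 0.
Note the branch switch — demand abandons t20, t21, which are never re-examined.

First demand of the output computes:
  t1 = if0(a5=-6 -> else branch a3) = 2
  t2 = neg(-9) = 9
  t3 = if0(t2=9 -> else branch t1) = 2
  t4 = neg(9) = -9
  t5 = max2(9, 2) = 9
  t6 = add(-9, 2) = -7
  t7 = add(9, -7) = 2
  t13 = if0(a4=-9 -> else branch t1) = 2
  t14 = max2(-9, 2) = 2
  t15 = absv(9) = 9
  t16 = add(-6, -9) = -15
  t17 = max2(2, -15) = 2
  t18 = mul(2, 9) = 18
  t20 = max2(18, 2) = 18
  t21 = if0(a5=-6 -> else branch t20) = 18
  t22 = if0(t7=2 -> else branch t21) = 18

After the edit, cleaning proceeds:
  t1: a read changed (a5 -6->0) — executes, giving 0.
  t3: a read changed (t1 2->0) — executes, giving 0.
  t5: a read changed (t3 2->0) — executes, giving 9 — identical to its old value.
  t6: a read changed (t1 2->0) — executes, giving -9.
  t7: a read changed (t6 -7->-9) — executes, giving 0.
  t13: a read changed (t1 2->0) — executes, giving 0.
  t14: a read changed (t13 2->0) — executes, giving 0.
  t15: dirty, but its reads are unchanged (t5 unchanged); cached 9 stands.
  t16: a read changed (a5 -6->0) — executes, giving -9.
  t17: a read changed (t14 2->0; t16 -15->-9) — executes, giving 0.
  t18: a read changed (t17 2->0) — executes, giving 0.
  t19: had never run; runs now, result 0.
  t20: stays stale; no demand reaches it after the flip.
  t21: stays stale; no demand reaches it after the flip.
  t22: a read changed (t7 2->0) — executes, giving 0.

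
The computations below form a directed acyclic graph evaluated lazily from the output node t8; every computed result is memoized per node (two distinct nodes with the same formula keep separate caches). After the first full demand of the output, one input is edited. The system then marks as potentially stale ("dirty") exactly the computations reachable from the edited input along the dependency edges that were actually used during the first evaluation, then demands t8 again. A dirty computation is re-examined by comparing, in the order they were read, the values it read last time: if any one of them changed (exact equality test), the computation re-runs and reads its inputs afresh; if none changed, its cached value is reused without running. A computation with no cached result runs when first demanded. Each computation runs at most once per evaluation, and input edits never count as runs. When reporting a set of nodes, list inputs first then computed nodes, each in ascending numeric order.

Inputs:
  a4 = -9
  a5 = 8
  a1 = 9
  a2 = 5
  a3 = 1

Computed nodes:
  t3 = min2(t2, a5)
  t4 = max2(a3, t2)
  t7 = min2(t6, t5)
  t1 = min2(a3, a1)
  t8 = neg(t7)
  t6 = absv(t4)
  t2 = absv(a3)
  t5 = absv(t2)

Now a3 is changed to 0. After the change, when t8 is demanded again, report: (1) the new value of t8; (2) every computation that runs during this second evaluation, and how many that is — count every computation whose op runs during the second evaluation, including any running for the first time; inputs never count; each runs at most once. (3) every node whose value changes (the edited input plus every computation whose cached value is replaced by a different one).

Demanding t8 again yields 0.
6 computations run: t2, t4, t5, t6, t7, t8.
The nodes whose values change: a3, t2, t4, t5, t6, t7, t8.

First demand of the output computes:
  t2 = absv(1) = 1
  t4 = max2(1, 1) = 1
  t5 = absv(1) = 1
  t6 = absv(1) = 1
  t7 = min2(1, 1) = 1
  t8 = neg(1) = -1

After the edit, cleaning proceeds:
  t2: a read changed (a3 1->0) — executes, giving 0.
  t4: a read changed (a3 1->0; t2 1->0) — executes, giving 0.
  t5: a read changed (t2 1->0) — executes, giving 0.
  t6: a read changed (t4 1->0) — executes, giving 0.
  t7: a read changed (t6 1->0; t5 1->0) — executes, giving 0.
  t8: a read changed (t7 1->0) — executes, giving 0.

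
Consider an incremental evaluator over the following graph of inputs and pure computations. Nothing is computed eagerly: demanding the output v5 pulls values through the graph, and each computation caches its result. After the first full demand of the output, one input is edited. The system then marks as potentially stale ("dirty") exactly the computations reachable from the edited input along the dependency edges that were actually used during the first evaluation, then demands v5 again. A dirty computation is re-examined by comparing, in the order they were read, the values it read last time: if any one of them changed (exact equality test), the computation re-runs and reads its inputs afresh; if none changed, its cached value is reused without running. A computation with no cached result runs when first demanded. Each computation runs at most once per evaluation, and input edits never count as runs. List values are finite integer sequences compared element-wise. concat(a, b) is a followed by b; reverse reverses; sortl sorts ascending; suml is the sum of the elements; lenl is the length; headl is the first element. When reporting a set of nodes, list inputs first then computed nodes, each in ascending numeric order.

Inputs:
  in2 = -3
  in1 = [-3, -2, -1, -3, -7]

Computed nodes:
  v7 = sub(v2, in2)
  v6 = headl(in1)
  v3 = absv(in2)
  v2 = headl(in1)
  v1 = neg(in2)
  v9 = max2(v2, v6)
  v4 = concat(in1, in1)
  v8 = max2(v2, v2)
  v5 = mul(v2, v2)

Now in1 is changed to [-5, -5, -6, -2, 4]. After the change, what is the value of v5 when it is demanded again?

v5 now evaluates to 25.

Initial pass — values computed on the first demand:
  v2 = headl([-3, -2, -1, -3, -7]) = -3
  v5 = mul(-3, -3) = 9

Second demand — change propagation:
  v2: re-runs because in1 [-3, -2, -1, -3, -7]->[-5, -5, -6, -2, 4]; new result -5.
  v5: re-runs because v2 -3->-5; v2 -3->-5; new result 25.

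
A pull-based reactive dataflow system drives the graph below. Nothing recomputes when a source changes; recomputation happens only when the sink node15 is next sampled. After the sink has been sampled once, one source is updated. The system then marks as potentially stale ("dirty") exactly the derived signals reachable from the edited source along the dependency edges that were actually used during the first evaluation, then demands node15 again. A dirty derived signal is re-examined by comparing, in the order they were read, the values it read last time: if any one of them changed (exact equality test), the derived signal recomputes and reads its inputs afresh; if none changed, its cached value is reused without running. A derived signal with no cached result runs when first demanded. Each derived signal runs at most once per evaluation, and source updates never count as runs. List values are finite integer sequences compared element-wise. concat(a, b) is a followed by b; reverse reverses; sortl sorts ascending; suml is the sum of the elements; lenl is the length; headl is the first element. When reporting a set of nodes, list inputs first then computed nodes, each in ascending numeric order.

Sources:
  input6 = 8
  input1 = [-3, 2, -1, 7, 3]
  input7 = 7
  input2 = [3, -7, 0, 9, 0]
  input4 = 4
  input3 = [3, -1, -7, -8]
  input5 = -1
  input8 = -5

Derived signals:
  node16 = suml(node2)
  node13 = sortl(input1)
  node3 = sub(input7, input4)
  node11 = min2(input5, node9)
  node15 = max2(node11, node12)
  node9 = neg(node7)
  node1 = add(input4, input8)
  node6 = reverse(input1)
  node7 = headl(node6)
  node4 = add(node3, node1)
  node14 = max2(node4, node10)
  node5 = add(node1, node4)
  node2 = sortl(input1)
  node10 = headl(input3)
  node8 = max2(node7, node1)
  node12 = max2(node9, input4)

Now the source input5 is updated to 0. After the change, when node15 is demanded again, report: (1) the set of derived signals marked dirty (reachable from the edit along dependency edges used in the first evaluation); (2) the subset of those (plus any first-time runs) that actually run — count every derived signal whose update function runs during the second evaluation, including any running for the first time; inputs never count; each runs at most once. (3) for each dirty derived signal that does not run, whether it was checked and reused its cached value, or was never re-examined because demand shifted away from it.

First evaluation (everything demanded from the output):
  node6 = reverse([-3, 2, -1, 7, 3]) = [3, 7, -1, 2, -3]
  node7 = headl([3, 7, -1, 2, -3]) = 3
  node9 = neg(3) = -3
  node11 = min2(-1, -3) = -3
  node12 = max2(-3, 4) = 4
  node15 = max2(-3, 4) = 4

Propagation after the edit:
  node11: runs — input5 -1->0; result -3 (same value as before).
  node15: checked — values it read are unchanged (node11 unchanged, node12 unchanged); reused cached 4 without running.

Key observation: the change is absorbed at node11 — it re-runs but produces the same value, and the output's value is unchanged.

Marked dirty: node11, node15.
Derived signals that run: node11 — 1 in total.
Checked but reused from cache: node15.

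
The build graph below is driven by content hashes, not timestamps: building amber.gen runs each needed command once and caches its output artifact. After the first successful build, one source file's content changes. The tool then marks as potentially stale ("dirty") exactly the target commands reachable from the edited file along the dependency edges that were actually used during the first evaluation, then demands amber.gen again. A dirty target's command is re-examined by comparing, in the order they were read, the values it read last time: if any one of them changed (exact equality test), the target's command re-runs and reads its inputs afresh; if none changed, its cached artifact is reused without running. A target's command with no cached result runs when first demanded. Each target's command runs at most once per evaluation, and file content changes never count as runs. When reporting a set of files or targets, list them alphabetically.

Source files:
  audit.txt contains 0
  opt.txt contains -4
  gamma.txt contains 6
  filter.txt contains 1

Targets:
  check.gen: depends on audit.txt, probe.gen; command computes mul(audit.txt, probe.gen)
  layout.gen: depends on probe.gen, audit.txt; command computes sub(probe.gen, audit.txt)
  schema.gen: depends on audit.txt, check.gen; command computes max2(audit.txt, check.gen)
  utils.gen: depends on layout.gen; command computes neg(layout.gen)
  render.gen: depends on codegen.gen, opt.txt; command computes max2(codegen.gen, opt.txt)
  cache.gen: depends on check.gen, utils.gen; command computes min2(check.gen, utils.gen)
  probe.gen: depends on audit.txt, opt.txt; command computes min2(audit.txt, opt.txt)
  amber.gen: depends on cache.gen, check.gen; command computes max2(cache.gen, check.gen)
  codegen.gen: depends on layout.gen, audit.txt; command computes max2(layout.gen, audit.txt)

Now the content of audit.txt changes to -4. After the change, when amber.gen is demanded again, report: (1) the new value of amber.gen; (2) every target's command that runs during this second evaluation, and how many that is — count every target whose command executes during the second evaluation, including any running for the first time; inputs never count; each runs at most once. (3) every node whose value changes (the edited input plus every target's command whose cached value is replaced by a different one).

amber.gen now evaluates to 16.
Run set: amber.gen, cache.gen, check.gen, layout.gen, probe.gen, utils.gen (6 run).
Changed values: amber.gen, audit.txt, check.gen, layout.gen, utils.gen.

Initial pass — values computed on the first demand:
  probe.gen = min2(0, -4) = -4
  check.gen = mul(0, -4) = 0
  layout.gen = sub(-4, 0) = -4
  utils.gen = neg(-4) = 4
  cache.gen = min2(0, 4) = 0
  amber.gen = max2(0, 0) = 0

Second demand — change propagation:
  probe.gen: re-runs because audit.txt 0->-4; new result -4 (unchanged).
  check.gen: re-runs because audit.txt 0->-4; new result 16.
  layout.gen: re-runs because audit.txt 0->-4; new result 0.
  utils.gen: re-runs because layout.gen -4->0; new result 0.
  cache.gen: re-runs because check.gen 0->16; utils.gen 4->0; new result 0 (unchanged).
  amber.gen: re-runs because check.gen 0->16; new result 16.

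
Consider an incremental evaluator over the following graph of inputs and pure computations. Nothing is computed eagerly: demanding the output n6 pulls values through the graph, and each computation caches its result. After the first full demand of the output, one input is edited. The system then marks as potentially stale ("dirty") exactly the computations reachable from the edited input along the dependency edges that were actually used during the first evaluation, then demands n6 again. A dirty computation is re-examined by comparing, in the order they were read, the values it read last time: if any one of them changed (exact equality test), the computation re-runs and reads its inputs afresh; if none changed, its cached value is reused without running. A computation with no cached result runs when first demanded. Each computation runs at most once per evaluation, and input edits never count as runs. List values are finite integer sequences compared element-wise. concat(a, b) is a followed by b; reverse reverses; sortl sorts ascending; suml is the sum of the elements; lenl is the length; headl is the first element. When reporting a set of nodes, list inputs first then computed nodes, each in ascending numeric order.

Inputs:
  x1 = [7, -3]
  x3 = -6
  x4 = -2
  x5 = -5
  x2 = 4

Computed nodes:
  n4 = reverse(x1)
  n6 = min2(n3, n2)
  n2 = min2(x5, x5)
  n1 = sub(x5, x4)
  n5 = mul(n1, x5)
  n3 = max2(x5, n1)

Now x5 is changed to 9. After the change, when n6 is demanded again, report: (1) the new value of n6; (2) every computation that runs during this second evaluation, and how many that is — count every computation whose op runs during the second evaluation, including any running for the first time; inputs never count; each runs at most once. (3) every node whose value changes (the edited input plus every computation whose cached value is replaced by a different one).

n6 now evaluates to 9.
Run set: n1, n2, n3, n6 (4 run).
Changed values: x5, n1, n2, n3, n6.

Initial pass — values computed on the first demand:
  n1 = sub(-5, -2) = -3
  n2 = min2(-5, -5) = -5
  n3 = max2(-5, -3) = -3
  n6 = min2(-3, -5) = -5

Second demand — change propagation:
  n1: re-runs because x5 -5->9; new result 11.
  n2: re-runs because x5 -5->9; x5 -5->9; new result 9.
  n3: re-runs because x5 -5->9; n1 -3->11; new result 11.
  n6: re-runs because n3 -3->11; n2 -5->9; new result 9.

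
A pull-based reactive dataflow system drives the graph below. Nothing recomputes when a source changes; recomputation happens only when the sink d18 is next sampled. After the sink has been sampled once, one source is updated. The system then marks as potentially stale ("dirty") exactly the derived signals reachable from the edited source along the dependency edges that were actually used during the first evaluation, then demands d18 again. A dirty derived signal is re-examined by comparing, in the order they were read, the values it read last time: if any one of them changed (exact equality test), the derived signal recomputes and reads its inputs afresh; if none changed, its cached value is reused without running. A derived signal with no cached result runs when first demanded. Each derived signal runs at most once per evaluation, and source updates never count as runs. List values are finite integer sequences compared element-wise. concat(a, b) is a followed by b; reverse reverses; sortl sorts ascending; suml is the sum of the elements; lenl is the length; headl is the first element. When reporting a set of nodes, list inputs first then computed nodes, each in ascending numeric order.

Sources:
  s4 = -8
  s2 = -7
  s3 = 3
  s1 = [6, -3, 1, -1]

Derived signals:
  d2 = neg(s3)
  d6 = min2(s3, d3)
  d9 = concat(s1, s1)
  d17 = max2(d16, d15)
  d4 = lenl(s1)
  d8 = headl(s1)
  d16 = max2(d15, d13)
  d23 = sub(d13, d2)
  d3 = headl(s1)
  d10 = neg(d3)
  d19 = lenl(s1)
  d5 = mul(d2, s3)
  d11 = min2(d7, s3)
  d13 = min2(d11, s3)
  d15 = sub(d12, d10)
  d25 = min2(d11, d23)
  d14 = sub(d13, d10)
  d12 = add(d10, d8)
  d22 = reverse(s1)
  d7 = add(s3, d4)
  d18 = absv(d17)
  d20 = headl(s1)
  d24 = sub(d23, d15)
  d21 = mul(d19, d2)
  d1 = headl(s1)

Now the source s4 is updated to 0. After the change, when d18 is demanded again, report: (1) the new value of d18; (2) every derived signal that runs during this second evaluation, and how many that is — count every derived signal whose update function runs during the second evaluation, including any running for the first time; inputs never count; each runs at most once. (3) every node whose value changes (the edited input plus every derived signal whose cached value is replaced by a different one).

New value of d18: 6.
Derived signals that run: none — 0 in total.
Values that change: s4.
Key observation: s4 is never demanded by the output, so the edit triggers no recomputation at all.

First evaluation (everything demanded from the output):
  d3 = headl([6, -3, 1, -1]) = 6
  d4 = lenl([6, -3, 1, -1]) = 4
  d7 = add(3, 4) = 7
  d8 = headl([6, -3, 1, -1]) = 6
  d10 = neg(6) = -6
  d11 = min2(7, 3) = 3
  d12 = add(-6, 6) = 0
  d13 = min2(3, 3) = 3
  d15 = sub(0, -6) = 6
  d16 = max2(6, 3) = 6
  d17 = max2(6, 6) = 6
  d18 = absv(6) = 6

Propagation after the edit:
  s4 feeds no computation that the output demands — nothing is marked dirty and nothing runs.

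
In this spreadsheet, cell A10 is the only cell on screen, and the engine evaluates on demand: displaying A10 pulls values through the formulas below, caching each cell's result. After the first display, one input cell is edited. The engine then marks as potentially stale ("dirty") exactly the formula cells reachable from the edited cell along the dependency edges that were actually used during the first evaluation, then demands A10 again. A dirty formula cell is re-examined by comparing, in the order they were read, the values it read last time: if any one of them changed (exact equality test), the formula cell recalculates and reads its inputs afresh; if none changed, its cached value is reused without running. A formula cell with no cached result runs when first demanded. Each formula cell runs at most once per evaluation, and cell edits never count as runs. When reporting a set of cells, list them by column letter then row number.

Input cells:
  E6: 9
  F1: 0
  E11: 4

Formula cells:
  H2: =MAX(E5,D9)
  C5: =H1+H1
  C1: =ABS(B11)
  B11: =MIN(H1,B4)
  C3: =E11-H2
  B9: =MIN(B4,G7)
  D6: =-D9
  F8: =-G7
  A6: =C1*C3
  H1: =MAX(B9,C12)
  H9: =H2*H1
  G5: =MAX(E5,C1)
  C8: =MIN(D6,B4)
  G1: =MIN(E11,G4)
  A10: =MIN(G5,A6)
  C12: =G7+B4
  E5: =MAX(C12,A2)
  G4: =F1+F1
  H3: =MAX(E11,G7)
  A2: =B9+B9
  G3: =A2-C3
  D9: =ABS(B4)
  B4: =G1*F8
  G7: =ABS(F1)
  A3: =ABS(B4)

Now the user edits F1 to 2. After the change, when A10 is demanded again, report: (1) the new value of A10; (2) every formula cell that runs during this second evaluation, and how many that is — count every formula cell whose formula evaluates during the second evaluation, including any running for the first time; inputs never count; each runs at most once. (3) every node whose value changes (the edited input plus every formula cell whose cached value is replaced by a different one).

Initial pass — values computed on the first demand:
  G4 = 0 + 0 = 0
  G1 = MIN(4, 0) = 0
  G7 = ABS(0) = 0
  F8 = -(0) = 0
  B4 = 0 * 0 = 0
  B9 = MIN(0, 0) = 0
  A2 = 0 + 0 = 0
  C12 = 0 + 0 = 0
  D9 = ABS(0) = 0
  E5 = MAX(0, 0) = 0
  H1 = MAX(0, 0) = 0
  B11 = MIN(0, 0) = 0
  C1 = ABS(0) = 0
  G5 = MAX(0, 0) = 0
  H2 = MAX(0, 0) = 0
  C3 = 4 - 0 = 4
  A6 = 0 * 4 = 0
  A10 = MIN(0, 0) = 0

Second demand — change propagation:
  G4: re-runs because F1 0->2; F1 0->2; new result 4.
  G1: re-runs because G4 0->4; new result 4.
  G7: re-runs because F1 0->2; new result 2.
  F8: re-runs because G7 0->2; new result -2.
  B4: re-runs because G1 0->4; F8 0->-2; new result -8.
  B9: re-runs because B4 0->-8; G7 0->2; new result -8.
  A2: re-runs because B9 0->-8; B9 0->-8; new result -16.
  C12: re-runs because G7 0->2; B4 0->-8; new result -6.
  D9: re-runs because B4 0->-8; new result 8.
  E5: re-runs because C12 0->-6; A2 0->-16; new result -6.
  H1: re-runs because B9 0->-8; C12 0->-6; new result -6.
  B11: re-runs because H1 0->-6; B4 0->-8; new result -8.
  C1: re-runs because B11 0->-8; new result 8.
  G5: re-runs because E5 0->-6; C1 0->8; new result 8.
  H2: re-runs because E5 0->-6; D9 0->8; new result 8.
  C3: re-runs because H2 0->8; new result -4.
  A6: re-runs because C1 0->8; C3 4->-4; new result -32.
  A10: re-runs because G5 0->8; A6 0->-32; new result -32.

A10 now evaluates to -32.
Run set: A2, A6, A10, B4, B9, B11, C1, C3, C12, D9, E5, F8, G1, G4, G5, G7, H1, H2 (18 run).
Changed values: A2, A6, A10, B4, B9, B11, C1, C3, C12, D9, E5, F1, F8, G1, G4, G5, G7, H1, H2.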